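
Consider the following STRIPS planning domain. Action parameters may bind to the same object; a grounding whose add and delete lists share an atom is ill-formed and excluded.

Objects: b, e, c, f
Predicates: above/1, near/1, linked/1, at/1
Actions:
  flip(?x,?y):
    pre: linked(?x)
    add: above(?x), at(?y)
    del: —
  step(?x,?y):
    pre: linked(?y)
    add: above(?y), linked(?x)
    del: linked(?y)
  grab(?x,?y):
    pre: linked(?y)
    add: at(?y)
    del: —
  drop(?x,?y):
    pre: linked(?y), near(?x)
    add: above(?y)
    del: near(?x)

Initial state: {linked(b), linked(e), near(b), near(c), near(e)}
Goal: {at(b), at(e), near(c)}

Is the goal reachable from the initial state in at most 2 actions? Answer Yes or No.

Yes

1. flip(b,b)  →  {above(b), at(b), linked(b), linked(e), near(b), near(c), near(e)}
2. flip(b,e)  →  {above(b), at(b), at(e), linked(b), linked(e), near(b), near(c), near(e)}
optimal plan length = 2; 2 ≤ 2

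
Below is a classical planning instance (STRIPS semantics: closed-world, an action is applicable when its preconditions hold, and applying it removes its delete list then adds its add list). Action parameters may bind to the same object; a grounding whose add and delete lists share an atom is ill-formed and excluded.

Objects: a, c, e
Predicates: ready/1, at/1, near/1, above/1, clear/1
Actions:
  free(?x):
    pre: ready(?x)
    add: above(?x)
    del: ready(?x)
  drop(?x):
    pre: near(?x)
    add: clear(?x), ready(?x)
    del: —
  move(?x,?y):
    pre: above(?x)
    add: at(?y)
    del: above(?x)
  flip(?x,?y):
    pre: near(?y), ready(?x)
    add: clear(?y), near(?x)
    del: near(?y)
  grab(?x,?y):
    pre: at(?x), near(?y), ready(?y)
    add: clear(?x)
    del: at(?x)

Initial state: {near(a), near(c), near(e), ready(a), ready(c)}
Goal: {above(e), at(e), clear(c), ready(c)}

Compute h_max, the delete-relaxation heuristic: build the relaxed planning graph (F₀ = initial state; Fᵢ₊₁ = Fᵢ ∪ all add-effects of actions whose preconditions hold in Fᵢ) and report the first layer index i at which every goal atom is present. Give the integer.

2

F0 = init (5 atoms)
F1 = F0 ∪ {above(a), above(c), clear(a), clear(c), clear(e), ready(e)}  (11 atoms)
F2 = F1 ∪ {above(e), at(a), at(c), at(e)}  (15 atoms)
goal ⊆ F2  ⇒  h_max = 2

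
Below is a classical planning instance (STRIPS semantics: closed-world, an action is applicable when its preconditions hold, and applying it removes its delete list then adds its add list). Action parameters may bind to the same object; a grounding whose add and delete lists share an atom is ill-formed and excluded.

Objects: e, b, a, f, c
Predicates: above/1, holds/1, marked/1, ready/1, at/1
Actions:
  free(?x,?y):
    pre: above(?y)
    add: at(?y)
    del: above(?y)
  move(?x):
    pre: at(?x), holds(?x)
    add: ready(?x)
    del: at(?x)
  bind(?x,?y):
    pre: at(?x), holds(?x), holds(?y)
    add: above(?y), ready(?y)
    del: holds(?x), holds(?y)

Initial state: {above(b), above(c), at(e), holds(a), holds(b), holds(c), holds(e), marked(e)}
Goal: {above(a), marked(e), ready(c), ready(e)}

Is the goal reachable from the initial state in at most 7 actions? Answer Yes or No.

1. free(e,b)  →  {above(c), at(b), at(e), holds(a), holds(b), holds(c), holds(e), marked(e)}
2. free(e,c)  →  {at(b), at(c), at(e), holds(a), holds(b), holds(c), holds(e), marked(e)}
3. move(e)  →  {at(b), at(c), holds(a), holds(b), holds(c), holds(e), marked(e), ready(e)}
4. move(c)  →  {at(b), holds(a), holds(b), holds(c), holds(e), marked(e), ready(c), ready(e)}
5. bind(b,a)  →  {above(a), at(b), holds(c), holds(e), marked(e), ready(a), ready(c), ready(e)}
optimal plan length = 5; 5 ≤ 7

Yes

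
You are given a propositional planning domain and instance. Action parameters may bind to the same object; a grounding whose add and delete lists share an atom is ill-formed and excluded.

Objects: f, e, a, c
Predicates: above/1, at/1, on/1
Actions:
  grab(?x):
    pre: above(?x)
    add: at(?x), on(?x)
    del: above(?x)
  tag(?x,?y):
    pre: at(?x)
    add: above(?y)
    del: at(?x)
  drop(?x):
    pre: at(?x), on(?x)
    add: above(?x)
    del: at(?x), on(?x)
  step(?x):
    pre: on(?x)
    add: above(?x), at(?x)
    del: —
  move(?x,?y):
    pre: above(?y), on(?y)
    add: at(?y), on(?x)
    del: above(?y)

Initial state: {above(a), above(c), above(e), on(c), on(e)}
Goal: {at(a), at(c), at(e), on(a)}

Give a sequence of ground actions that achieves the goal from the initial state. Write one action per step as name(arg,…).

grab(e); grab(a); grab(c)

1. grab(e)  →  {above(a), above(c), at(e), on(c), on(e)}
2. grab(a)  →  {above(c), at(a), at(e), on(a), on(c), on(e)}
3. grab(c)  →  {at(a), at(c), at(e), on(a), on(c), on(e)}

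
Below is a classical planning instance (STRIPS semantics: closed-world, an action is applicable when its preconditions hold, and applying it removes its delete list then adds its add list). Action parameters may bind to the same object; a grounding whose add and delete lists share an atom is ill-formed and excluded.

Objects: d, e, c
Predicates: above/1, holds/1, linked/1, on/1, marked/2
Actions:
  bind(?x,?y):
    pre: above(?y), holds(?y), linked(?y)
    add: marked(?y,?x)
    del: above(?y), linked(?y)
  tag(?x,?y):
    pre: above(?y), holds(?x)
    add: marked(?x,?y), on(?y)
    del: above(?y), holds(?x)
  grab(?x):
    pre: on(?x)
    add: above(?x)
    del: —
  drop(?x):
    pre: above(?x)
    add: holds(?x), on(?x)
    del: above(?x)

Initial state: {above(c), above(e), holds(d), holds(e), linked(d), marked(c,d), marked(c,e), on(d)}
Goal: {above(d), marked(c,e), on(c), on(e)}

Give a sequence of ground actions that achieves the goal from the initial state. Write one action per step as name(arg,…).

1. tag(d,e)  →  {above(c), holds(e), linked(d), marked(c,d), marked(c,e), marked(d,e), on(d), on(e)}
2. tag(e,c)  →  {linked(d), marked(c,d), marked(c,e), marked(d,e), marked(e,c), on(c), on(d), on(e)}
3. grab(d)  →  {above(d), linked(d), marked(c,d), marked(c,e), marked(d,e), marked(e,c), on(c), on(d), on(e)}

tag(d,e); tag(e,c); grab(d)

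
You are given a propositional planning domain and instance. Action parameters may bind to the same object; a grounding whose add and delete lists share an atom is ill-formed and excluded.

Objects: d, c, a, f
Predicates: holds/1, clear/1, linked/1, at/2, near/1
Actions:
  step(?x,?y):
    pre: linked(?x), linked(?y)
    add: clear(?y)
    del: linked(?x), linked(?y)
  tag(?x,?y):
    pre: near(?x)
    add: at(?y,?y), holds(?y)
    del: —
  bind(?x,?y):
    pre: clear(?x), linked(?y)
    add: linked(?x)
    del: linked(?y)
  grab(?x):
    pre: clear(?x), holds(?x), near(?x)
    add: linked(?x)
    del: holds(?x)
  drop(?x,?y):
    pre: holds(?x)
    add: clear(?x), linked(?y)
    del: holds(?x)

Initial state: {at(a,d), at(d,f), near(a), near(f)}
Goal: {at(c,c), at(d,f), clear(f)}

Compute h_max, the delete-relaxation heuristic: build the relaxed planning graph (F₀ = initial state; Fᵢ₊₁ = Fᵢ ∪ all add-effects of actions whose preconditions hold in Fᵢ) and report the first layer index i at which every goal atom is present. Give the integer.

2

F0 = init (4 atoms)
F1 = F0 ∪ {at(a,a), at(c,c), at(d,d), at(f,f), holds(a), holds(c), holds(d), holds(f)}  (12 atoms)
F2 = F1 ∪ {clear(a), clear(c), clear(d), clear(f), linked(a), linked(c), linked(d), linked(f)}  (20 atoms)
goal ⊆ F2  ⇒  h_max = 2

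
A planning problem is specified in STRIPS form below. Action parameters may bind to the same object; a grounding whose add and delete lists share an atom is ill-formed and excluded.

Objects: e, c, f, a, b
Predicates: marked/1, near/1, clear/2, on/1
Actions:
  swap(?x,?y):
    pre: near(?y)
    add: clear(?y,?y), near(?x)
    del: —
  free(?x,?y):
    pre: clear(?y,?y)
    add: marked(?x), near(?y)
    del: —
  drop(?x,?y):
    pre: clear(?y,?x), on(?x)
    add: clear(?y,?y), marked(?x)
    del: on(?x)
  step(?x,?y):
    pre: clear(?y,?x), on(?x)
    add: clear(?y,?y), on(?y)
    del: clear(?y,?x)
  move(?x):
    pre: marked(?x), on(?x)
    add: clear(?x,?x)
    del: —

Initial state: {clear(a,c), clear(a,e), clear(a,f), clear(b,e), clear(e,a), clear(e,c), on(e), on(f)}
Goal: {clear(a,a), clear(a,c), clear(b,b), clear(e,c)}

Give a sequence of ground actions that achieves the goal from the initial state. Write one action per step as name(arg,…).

drop(e,b); drop(f,a)

1. drop(e,b)  →  {clear(a,c), clear(a,e), clear(a,f), clear(b,b), clear(b,e), clear(e,a), clear(e,c), marked(e), on(f)}
2. drop(f,a)  →  {clear(a,a), clear(a,c), clear(a,e), clear(a,f), clear(b,b), clear(b,e), clear(e,a), clear(e,c), marked(e), marked(f)}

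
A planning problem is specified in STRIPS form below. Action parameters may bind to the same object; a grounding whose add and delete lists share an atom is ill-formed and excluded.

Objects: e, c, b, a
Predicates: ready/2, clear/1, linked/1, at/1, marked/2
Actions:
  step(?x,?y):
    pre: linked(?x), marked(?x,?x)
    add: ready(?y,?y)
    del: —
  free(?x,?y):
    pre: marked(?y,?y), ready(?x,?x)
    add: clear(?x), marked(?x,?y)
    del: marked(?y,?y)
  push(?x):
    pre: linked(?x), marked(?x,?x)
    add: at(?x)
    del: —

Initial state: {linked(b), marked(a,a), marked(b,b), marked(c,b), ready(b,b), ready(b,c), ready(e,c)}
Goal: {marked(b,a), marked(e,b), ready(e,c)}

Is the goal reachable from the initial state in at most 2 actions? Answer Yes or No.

1. step(b,e)  →  {linked(b), marked(a,a), marked(b,b), marked(c,b), ready(b,b), ready(b,c), ready(e,c), ready(e,e)}
2. free(e,b)  →  {clear(e), linked(b), marked(a,a), marked(c,b), marked(e,b), ready(b,b), ready(b,c), ready(e,c), ready(e,e)}
3. free(b,a)  →  {clear(b), clear(e), linked(b), marked(b,a), marked(c,b), marked(e,b), ready(b,b), ready(b,c), ready(e,c), ready(e,e)}
optimal plan length = 3; 3 > 2

No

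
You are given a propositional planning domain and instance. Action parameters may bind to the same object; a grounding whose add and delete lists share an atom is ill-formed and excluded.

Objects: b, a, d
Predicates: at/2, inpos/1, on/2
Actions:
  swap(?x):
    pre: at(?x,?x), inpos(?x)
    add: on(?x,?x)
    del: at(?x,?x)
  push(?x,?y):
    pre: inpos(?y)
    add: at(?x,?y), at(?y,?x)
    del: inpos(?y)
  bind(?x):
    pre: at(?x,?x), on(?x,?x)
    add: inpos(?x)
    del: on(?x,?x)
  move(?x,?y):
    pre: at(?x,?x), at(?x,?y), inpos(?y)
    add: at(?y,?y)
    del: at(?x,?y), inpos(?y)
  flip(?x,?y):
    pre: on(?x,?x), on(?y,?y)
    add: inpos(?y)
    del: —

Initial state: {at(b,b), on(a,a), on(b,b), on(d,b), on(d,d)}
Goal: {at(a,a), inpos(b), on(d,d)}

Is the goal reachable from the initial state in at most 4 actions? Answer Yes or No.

1. bind(b)  →  {at(b,b), inpos(b), on(a,a), on(d,b), on(d,d)}
2. flip(a,a)  →  {at(b,b), inpos(a), inpos(b), on(a,a), on(d,b), on(d,d)}
3. push(a,a)  →  {at(a,a), at(b,b), inpos(b), on(a,a), on(d,b), on(d,d)}
optimal plan length = 3; 3 ≤ 4

Yes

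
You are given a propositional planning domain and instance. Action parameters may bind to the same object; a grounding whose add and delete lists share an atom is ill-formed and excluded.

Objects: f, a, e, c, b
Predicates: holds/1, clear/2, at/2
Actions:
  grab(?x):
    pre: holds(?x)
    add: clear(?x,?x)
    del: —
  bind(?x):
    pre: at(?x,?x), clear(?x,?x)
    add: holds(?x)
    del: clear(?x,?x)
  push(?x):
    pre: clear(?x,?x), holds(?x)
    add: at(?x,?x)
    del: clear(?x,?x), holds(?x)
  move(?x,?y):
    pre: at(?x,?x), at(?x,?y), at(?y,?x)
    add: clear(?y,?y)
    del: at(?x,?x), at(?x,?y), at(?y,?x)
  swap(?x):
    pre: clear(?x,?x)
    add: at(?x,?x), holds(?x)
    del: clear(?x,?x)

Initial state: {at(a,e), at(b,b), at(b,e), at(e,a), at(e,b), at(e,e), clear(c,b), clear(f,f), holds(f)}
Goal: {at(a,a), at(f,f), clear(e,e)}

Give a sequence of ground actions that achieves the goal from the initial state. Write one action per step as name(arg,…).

push(f); move(e,a); move(b,e); swap(a)

1. push(f)  →  {at(a,e), at(b,b), at(b,e), at(e,a), at(e,b), at(e,e), at(f,f), clear(c,b)}
2. move(e,a)  →  {at(b,b), at(b,e), at(e,b), at(f,f), clear(a,a), clear(c,b)}
3. move(b,e)  →  {at(f,f), clear(a,a), clear(c,b), clear(e,e)}
4. swap(a)  →  {at(a,a), at(f,f), clear(c,b), clear(e,e), holds(a)}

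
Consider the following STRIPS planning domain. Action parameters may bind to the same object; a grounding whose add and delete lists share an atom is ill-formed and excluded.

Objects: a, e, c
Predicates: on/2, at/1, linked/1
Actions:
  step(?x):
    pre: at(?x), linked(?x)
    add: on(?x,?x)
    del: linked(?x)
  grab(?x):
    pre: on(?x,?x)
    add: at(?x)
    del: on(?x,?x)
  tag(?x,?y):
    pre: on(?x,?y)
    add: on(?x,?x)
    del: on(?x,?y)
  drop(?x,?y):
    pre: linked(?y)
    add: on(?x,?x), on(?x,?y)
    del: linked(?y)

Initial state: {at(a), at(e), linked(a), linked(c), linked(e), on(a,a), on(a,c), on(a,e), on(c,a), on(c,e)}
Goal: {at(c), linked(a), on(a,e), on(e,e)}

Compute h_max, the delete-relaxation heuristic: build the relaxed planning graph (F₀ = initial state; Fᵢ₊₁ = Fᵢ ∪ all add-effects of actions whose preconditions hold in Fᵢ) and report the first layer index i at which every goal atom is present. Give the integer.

2

F0 = init (10 atoms)
F1 = F0 ∪ {on(c,c), on(e,a), on(e,c), on(e,e)}  (14 atoms)
F2 = F1 ∪ {at(c)}  (15 atoms)
goal ⊆ F2  ⇒  h_max = 2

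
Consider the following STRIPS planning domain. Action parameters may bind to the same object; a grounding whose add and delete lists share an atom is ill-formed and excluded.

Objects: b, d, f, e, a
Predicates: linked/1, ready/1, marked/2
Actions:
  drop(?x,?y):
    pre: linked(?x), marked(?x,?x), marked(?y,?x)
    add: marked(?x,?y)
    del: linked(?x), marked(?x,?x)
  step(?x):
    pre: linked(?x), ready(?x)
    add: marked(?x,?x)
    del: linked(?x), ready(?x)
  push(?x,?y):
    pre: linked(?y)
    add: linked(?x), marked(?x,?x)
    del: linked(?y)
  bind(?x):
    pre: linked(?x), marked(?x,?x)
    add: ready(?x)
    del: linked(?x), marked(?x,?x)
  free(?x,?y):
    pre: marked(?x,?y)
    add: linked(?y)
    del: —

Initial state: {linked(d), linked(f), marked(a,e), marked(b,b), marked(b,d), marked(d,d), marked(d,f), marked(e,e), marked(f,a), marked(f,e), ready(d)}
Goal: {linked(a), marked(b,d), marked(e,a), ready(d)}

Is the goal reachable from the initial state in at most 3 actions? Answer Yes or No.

Yes

1. push(e,d)  →  {linked(e), linked(f), marked(a,e), marked(b,b), marked(b,d), marked(d,d), marked(d,f), marked(e,e), marked(f,a), marked(f,e), ready(d)}
2. drop(e,a)  →  {linked(f), marked(a,e), marked(b,b), marked(b,d), marked(d,d), marked(d,f), marked(e,a), marked(f,a), marked(f,e), ready(d)}
3. push(a,f)  →  {linked(a), marked(a,a), marked(a,e), marked(b,b), marked(b,d), marked(d,d), marked(d,f), marked(e,a), marked(f,a), marked(f,e), ready(d)}
optimal plan length = 3; 3 ≤ 3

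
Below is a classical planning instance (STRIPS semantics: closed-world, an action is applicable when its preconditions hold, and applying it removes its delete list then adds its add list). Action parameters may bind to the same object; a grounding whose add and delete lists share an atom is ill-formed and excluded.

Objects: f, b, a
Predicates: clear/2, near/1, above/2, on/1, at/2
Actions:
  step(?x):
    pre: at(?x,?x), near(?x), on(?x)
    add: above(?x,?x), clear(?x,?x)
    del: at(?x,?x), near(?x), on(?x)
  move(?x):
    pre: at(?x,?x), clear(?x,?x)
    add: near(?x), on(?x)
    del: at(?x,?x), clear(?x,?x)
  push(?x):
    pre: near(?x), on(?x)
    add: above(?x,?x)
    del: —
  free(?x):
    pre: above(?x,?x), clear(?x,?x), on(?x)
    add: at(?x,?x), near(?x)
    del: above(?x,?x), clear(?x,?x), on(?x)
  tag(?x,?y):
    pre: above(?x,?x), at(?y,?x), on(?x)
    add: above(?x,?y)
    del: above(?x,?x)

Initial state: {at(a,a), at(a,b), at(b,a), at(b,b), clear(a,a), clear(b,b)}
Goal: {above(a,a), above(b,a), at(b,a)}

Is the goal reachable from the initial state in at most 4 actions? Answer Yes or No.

1. move(b)  →  {at(a,a), at(a,b), at(b,a), clear(a,a), near(b), on(b)}
2. move(a)  →  {at(a,b), at(b,a), near(a), near(b), on(a), on(b)}
3. push(b)  →  {above(b,b), at(a,b), at(b,a), near(a), near(b), on(a), on(b)}
4. push(a)  →  {above(a,a), above(b,b), at(a,b), at(b,a), near(a), near(b), on(a), on(b)}
5. tag(b,a)  →  {above(a,a), above(b,a), at(a,b), at(b,a), near(a), near(b), on(a), on(b)}
optimal plan length = 5; 5 > 4

No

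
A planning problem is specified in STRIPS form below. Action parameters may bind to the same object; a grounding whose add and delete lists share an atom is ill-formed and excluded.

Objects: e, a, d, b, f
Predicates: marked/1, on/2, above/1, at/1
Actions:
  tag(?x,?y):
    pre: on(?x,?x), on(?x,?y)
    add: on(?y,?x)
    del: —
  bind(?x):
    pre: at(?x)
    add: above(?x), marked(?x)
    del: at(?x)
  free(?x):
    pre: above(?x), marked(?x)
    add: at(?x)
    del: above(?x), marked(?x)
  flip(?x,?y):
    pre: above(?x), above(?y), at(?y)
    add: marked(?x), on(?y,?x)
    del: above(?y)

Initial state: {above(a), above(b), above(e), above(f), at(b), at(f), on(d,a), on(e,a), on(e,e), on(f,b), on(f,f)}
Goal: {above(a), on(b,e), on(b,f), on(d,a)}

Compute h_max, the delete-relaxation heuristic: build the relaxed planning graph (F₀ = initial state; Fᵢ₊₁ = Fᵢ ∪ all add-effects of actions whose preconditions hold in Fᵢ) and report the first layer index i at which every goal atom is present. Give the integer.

1

F0 = init (11 atoms)
F1 = F0 ∪ {marked(a), marked(b), marked(e), marked(f), on(a,e), on(b,a), on(b,b), on(b,e), on(b,f), on(f,a), on(f,e)}  (22 atoms)
goal ⊆ F1  ⇒  h_max = 1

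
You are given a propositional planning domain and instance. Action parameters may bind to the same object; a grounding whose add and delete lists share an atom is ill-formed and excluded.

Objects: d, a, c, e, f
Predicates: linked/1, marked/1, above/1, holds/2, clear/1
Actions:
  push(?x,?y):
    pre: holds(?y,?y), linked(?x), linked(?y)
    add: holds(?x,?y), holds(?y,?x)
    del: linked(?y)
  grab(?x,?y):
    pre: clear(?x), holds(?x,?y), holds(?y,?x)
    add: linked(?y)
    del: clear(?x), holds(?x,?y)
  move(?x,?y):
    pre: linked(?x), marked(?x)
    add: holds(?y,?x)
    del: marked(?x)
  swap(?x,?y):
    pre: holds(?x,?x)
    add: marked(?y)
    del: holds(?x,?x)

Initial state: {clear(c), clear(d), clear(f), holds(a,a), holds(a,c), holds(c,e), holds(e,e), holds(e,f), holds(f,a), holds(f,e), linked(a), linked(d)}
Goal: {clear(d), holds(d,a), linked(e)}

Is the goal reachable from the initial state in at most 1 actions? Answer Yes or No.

No

1. push(d,a)  →  {clear(c), clear(d), clear(f), holds(a,a), holds(a,c), holds(a,d), holds(c,e), holds(d,a), holds(e,e), holds(e,f), holds(f,a), holds(f,e), linked(d)}
2. grab(f,e)  →  {clear(c), clear(d), holds(a,a), holds(a,c), holds(a,d), holds(c,e), holds(d,a), holds(e,e), holds(e,f), holds(f,a), linked(d), linked(e)}
optimal plan length = 2; 2 > 1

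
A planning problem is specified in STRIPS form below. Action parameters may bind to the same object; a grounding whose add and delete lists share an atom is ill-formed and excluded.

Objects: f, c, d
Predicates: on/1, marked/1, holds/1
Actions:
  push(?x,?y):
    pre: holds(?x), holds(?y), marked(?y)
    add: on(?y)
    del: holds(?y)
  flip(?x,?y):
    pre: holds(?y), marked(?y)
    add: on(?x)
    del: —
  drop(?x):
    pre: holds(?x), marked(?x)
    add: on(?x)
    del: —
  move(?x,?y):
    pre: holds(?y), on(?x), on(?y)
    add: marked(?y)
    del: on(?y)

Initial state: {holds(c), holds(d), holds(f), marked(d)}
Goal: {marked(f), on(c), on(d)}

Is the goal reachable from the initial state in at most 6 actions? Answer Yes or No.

Yes

1. flip(f,d)  →  {holds(c), holds(d), holds(f), marked(d), on(f)}
2. push(f,d)  →  {holds(c), holds(f), marked(d), on(d), on(f)}
3. move(f,f)  →  {holds(c), holds(f), marked(d), marked(f), on(d)}
4. flip(c,f)  →  {holds(c), holds(f), marked(d), marked(f), on(c), on(d)}
optimal plan length = 4; 4 ≤ 6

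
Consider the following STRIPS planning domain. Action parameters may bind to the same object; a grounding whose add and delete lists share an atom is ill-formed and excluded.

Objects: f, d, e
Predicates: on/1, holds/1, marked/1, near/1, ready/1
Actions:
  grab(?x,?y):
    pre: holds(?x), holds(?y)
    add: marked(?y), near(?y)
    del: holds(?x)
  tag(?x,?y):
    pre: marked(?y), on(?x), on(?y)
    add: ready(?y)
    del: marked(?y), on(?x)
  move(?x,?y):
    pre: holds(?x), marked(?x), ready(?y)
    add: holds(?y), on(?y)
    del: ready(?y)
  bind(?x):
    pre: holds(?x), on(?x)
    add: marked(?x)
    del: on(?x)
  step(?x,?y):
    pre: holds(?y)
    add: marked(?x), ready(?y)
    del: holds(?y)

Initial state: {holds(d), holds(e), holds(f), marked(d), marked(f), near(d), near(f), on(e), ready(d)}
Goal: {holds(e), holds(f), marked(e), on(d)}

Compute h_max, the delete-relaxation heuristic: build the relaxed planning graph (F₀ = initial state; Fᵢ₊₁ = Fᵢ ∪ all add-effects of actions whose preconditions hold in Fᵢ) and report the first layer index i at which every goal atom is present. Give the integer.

F0 = init (9 atoms)
F1 = F0 ∪ {marked(e), near(e), on(d), ready(e), ready(f)}  (14 atoms)
goal ⊆ F1  ⇒  h_max = 1

1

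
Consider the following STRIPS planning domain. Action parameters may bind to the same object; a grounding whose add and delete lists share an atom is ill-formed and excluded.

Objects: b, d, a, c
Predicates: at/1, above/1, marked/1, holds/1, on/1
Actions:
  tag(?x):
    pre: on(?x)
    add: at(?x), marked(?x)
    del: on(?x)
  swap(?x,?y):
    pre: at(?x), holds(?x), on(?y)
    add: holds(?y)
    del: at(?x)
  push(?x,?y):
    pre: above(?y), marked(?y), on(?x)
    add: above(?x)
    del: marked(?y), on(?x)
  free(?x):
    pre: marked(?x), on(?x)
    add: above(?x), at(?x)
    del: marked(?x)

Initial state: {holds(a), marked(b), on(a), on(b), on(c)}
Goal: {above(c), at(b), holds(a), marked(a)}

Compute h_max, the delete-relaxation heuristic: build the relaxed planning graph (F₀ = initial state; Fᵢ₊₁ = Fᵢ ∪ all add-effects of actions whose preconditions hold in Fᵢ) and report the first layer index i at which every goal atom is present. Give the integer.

F0 = init (5 atoms)
F1 = F0 ∪ {above(b), at(a), at(b), at(c), marked(a), marked(c)}  (11 atoms)
F2 = F1 ∪ {above(a), above(c), holds(b), holds(c)}  (15 atoms)
goal ⊆ F2  ⇒  h_max = 2

2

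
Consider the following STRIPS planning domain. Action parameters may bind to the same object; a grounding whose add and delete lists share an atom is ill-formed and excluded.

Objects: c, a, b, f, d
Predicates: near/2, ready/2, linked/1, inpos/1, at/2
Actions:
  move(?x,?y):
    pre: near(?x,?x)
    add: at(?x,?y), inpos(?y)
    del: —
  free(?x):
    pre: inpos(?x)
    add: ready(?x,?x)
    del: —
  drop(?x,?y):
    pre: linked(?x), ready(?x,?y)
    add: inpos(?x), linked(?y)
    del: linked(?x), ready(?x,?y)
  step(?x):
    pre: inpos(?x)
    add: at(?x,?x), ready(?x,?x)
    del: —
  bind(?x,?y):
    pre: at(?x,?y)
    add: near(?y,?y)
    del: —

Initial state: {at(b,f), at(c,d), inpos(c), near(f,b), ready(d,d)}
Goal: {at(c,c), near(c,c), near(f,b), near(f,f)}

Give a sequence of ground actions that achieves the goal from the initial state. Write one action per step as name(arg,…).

step(c); bind(c,c); bind(b,f)

1. step(c)  →  {at(b,f), at(c,c), at(c,d), inpos(c), near(f,b), ready(c,c), ready(d,d)}
2. bind(c,c)  →  {at(b,f), at(c,c), at(c,d), inpos(c), near(c,c), near(f,b), ready(c,c), ready(d,d)}
3. bind(b,f)  →  {at(b,f), at(c,c), at(c,d), inpos(c), near(c,c), near(f,b), near(f,f), ready(c,c), ready(d,d)}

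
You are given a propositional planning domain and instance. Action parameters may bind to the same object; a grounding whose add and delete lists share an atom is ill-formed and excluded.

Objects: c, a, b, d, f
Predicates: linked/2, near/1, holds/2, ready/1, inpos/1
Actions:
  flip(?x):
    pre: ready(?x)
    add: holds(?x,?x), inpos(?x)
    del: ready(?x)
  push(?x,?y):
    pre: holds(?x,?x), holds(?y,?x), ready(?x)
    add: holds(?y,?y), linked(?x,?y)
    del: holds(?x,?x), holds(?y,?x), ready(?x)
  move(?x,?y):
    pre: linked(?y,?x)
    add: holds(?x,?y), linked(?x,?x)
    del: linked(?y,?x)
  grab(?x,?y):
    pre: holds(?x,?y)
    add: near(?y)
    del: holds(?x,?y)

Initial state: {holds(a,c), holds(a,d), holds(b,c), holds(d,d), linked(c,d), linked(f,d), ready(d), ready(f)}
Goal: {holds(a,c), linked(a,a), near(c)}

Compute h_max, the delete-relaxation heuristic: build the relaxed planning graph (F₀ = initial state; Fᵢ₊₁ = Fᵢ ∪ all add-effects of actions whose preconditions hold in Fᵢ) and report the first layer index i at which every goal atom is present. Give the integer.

F0 = init (8 atoms)
F1 = F0 ∪ {holds(a,a), holds(d,c), holds(d,f), holds(f,f), inpos(d), inpos(f), linked(d,a), linked(d,d), near(c), near(d)}  (18 atoms)
F2 = F1 ∪ {linked(a,a), near(a), near(f)}  (21 atoms)
goal ⊆ F2  ⇒  h_max = 2

2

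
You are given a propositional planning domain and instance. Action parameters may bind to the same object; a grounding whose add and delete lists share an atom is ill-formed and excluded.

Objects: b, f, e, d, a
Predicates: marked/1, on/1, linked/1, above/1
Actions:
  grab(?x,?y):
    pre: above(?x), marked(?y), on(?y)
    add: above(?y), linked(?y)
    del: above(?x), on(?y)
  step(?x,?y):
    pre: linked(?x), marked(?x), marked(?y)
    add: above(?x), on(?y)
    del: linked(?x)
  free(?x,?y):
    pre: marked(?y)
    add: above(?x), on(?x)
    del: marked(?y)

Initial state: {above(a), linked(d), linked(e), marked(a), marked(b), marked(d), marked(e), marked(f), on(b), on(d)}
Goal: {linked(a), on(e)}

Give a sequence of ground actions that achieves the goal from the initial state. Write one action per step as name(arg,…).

1. step(e,e)  →  {above(a), above(e), linked(d), marked(a), marked(b), marked(d), marked(e), marked(f), on(b), on(d), on(e)}
2. step(d,a)  →  {above(a), above(d), above(e), marked(a), marked(b), marked(d), marked(e), marked(f), on(a), on(b), on(d), on(e)}
3. grab(e,a)  →  {above(a), above(d), linked(a), marked(a), marked(b), marked(d), marked(e), marked(f), on(b), on(d), on(e)}

step(e,e); step(d,a); grab(e,a)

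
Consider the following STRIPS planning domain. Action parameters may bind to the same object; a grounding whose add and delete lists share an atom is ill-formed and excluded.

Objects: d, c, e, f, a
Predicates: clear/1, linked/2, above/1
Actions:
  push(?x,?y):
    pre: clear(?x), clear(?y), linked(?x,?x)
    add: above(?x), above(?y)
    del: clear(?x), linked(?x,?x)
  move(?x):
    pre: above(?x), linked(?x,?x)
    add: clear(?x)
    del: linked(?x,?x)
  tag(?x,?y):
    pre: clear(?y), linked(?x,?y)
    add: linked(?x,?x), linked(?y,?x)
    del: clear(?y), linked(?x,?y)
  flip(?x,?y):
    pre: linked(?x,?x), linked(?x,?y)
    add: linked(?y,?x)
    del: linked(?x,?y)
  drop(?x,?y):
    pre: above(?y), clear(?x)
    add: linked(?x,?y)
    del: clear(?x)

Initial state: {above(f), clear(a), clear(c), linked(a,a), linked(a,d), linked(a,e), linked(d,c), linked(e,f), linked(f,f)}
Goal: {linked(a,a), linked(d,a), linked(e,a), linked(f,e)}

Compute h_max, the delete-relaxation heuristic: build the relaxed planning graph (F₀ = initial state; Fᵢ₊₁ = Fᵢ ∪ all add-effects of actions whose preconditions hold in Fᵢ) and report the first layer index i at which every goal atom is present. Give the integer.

2

F0 = init (9 atoms)
F1 = F0 ∪ {above(a), above(c), clear(f), linked(a,f), linked(c,d), linked(c,f), linked(d,a), linked(d,d), linked(e,a)}  (18 atoms)
F2 = F1 ∪ {linked(a,c), linked(c,a), linked(c,c), linked(e,e), linked(f,a), linked(f,c), linked(f,e)}  (25 atoms)
goal ⊆ F2  ⇒  h_max = 2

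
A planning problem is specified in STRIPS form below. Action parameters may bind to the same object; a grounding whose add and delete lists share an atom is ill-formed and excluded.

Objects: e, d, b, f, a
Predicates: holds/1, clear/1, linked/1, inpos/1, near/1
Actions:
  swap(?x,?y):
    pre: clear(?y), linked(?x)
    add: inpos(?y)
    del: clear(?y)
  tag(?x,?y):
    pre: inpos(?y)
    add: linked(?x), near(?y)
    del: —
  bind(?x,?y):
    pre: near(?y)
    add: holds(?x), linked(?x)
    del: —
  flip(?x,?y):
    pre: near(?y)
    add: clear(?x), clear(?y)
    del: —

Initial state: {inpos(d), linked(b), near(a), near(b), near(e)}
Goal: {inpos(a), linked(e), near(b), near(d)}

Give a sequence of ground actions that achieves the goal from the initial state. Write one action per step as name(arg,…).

1. tag(e,d)  →  {inpos(d), linked(b), linked(e), near(a), near(b), near(d), near(e)}
2. flip(e,a)  →  {clear(a), clear(e), inpos(d), linked(b), linked(e), near(a), near(b), near(d), near(e)}
3. swap(e,a)  →  {clear(e), inpos(a), inpos(d), linked(b), linked(e), near(a), near(b), near(d), near(e)}

tag(e,d); flip(e,a); swap(e,a)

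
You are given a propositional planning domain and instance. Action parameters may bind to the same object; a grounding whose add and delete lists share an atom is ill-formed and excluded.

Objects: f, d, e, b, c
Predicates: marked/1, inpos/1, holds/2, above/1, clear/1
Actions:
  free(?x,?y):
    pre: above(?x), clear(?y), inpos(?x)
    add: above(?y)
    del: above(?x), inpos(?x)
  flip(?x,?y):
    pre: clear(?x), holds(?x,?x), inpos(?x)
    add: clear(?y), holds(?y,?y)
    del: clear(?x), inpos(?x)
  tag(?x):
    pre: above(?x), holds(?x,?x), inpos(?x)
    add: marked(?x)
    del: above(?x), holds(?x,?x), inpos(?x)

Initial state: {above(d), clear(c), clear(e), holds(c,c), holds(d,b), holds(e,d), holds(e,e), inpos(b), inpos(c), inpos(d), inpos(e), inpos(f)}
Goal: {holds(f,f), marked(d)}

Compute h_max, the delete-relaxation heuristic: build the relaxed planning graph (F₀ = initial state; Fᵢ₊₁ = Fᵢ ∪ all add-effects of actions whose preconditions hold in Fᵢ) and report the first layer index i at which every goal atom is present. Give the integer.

F0 = init (12 atoms)
F1 = F0 ∪ {above(c), above(e), clear(b), clear(d), clear(f), holds(b,b), holds(d,d), holds(f,f)}  (20 atoms)
F2 = F1 ∪ {above(b), above(f), marked(c), marked(d), marked(e)}  (25 atoms)
goal ⊆ F2  ⇒  h_max = 2

2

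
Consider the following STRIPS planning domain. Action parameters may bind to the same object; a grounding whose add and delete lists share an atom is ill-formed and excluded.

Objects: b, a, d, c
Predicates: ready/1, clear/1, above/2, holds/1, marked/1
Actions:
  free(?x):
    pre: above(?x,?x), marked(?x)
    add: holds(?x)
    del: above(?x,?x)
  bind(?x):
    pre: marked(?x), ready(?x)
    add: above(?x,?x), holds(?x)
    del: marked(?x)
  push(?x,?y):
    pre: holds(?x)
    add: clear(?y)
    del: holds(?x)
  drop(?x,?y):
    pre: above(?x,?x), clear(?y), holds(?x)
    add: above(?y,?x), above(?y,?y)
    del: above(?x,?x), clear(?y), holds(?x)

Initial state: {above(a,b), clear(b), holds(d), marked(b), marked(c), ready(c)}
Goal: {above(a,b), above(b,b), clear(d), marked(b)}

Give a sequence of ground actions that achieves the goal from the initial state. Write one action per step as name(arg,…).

bind(c); push(d,d); drop(c,b)

1. bind(c)  →  {above(a,b), above(c,c), clear(b), holds(c), holds(d), marked(b), ready(c)}
2. push(d,d)  →  {above(a,b), above(c,c), clear(b), clear(d), holds(c), marked(b), ready(c)}
3. drop(c,b)  →  {above(a,b), above(b,b), above(b,c), clear(d), marked(b), ready(c)}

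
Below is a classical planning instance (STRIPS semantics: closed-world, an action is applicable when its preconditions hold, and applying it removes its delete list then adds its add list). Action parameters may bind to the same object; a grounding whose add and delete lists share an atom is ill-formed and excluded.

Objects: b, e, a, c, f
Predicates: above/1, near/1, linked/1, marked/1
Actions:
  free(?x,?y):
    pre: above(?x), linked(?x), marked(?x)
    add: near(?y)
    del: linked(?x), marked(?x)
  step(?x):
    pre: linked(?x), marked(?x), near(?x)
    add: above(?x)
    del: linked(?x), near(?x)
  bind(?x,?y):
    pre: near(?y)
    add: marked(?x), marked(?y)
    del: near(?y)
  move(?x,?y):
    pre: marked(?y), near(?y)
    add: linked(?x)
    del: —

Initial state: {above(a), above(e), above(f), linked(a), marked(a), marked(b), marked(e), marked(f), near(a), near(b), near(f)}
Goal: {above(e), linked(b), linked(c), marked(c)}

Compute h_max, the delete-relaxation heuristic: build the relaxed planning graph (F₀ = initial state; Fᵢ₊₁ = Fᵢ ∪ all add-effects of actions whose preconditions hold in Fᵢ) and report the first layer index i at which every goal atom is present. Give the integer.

F0 = init (11 atoms)
F1 = F0 ∪ {linked(b), linked(c), linked(e), linked(f), marked(c), near(c), near(e)}  (18 atoms)
goal ⊆ F1  ⇒  h_max = 1

1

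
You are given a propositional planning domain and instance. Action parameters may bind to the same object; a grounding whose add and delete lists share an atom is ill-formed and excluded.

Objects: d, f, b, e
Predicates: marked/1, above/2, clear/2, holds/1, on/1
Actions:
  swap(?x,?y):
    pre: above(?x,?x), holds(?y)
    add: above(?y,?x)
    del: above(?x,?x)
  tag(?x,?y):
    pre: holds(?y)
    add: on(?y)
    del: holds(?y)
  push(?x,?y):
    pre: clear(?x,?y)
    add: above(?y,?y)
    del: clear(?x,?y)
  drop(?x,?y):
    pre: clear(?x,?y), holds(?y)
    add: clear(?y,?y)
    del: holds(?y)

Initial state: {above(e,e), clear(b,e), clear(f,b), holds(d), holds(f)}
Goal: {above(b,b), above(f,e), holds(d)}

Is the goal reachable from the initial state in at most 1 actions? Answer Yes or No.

No

1. swap(e,f)  →  {above(f,e), clear(b,e), clear(f,b), holds(d), holds(f)}
2. push(f,b)  →  {above(b,b), above(f,e), clear(b,e), holds(d), holds(f)}
optimal plan length = 2; 2 > 1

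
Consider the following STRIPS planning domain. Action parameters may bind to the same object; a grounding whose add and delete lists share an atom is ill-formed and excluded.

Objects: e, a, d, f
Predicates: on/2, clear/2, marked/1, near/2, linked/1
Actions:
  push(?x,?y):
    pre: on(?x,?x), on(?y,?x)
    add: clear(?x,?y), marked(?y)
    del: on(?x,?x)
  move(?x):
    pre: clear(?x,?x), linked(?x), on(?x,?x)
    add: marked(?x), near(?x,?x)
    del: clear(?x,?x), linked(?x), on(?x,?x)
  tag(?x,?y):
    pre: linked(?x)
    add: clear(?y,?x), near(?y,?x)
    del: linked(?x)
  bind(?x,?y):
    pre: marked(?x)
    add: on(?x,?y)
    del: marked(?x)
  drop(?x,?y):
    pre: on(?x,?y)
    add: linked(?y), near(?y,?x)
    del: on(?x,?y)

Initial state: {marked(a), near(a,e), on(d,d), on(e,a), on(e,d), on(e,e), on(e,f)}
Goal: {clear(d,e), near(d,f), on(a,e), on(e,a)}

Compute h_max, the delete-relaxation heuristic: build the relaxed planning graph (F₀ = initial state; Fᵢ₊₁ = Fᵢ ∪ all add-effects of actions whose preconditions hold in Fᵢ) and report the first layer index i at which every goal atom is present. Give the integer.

2

F0 = init (7 atoms)
F1 = F0 ∪ {clear(d,d), clear(d,e), clear(e,e), linked(a), linked(d), linked(e), linked(f), marked(d), marked(e), near(d,d), near(d,e), near(e,e), near(f,e), on(a,a), on(a,d), on(a,e), on(a,f)}  (24 atoms)
F2 = F1 ∪ {clear(a,a), clear(a,d), clear(a,e), clear(a,f), clear(d,a), clear(d,f), clear(e,a), clear(e,d), clear(e,f), clear(f,a), clear(f,d), clear(f,e), clear(f,f), near(a,a), near(a,d), near(a,f), near(d,a), near(d,f), near(e,a), near(e,d), near(e,f), near(f,a), near(f,d), near(f,f), on(d,a), on(d,e), on(d,f)}  (51 atoms)
goal ⊆ F2  ⇒  h_max = 2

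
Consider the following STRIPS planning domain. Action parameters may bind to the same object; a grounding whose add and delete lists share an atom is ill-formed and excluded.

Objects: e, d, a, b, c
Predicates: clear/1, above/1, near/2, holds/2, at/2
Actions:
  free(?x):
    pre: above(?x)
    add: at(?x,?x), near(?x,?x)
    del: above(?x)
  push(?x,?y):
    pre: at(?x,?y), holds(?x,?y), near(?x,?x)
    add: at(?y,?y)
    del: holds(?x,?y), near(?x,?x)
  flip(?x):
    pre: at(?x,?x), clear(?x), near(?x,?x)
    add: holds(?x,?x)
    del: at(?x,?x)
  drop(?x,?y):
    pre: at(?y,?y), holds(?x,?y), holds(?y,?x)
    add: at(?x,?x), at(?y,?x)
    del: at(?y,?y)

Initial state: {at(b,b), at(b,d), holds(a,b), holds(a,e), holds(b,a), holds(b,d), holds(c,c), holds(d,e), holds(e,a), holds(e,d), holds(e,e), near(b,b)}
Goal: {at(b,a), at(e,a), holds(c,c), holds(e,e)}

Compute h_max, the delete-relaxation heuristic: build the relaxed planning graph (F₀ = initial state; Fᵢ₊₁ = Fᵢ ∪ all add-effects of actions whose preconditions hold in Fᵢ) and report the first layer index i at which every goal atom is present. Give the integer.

F0 = init (12 atoms)
F1 = F0 ∪ {at(a,a), at(b,a), at(d,d)}  (15 atoms)
F2 = F1 ∪ {at(a,b), at(a,e), at(d,e), at(e,e)}  (19 atoms)
F3 = F2 ∪ {at(e,a), at(e,d)}  (21 atoms)
goal ⊆ F3  ⇒  h_max = 3

3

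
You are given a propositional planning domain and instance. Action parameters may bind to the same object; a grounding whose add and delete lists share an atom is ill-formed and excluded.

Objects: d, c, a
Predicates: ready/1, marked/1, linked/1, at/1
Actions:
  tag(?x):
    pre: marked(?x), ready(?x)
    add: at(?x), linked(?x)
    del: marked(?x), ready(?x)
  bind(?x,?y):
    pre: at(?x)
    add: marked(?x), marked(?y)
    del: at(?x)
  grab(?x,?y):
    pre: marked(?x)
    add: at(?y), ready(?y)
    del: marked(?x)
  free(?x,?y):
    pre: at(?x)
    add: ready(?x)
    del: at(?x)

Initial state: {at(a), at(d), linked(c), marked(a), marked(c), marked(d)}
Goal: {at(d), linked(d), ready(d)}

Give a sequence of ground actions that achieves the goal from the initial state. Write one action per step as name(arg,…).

grab(c,d); tag(d); grab(a,d)

1. grab(c,d)  →  {at(a), at(d), linked(c), marked(a), marked(d), ready(d)}
2. tag(d)  →  {at(a), at(d), linked(c), linked(d), marked(a)}
3. grab(a,d)  →  {at(a), at(d), linked(c), linked(d), ready(d)}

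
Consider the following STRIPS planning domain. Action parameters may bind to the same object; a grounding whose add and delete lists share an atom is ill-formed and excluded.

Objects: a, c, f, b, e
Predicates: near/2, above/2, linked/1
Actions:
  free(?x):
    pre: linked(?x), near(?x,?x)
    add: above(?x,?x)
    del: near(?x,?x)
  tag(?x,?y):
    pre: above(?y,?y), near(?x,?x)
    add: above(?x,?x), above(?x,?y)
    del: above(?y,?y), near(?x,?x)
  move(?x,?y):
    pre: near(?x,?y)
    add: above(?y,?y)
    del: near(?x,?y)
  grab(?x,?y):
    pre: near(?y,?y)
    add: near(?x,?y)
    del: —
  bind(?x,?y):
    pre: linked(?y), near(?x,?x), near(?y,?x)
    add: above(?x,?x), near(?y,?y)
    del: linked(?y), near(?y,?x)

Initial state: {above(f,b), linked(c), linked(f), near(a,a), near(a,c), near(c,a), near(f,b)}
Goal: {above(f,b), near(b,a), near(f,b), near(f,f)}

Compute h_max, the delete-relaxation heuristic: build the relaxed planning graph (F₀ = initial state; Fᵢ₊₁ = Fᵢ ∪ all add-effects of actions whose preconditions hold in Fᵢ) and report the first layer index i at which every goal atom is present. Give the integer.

F0 = init (7 atoms)
F1 = F0 ∪ {above(a,a), above(b,b), above(c,c), near(b,a), near(c,c), near(e,a), near(f,a)}  (14 atoms)
F2 = F1 ∪ {above(a,b), above(a,c), above(c,a), above(c,b), near(b,c), near(e,c), near(f,c), near(f,f)}  (22 atoms)
goal ⊆ F2  ⇒  h_max = 2

2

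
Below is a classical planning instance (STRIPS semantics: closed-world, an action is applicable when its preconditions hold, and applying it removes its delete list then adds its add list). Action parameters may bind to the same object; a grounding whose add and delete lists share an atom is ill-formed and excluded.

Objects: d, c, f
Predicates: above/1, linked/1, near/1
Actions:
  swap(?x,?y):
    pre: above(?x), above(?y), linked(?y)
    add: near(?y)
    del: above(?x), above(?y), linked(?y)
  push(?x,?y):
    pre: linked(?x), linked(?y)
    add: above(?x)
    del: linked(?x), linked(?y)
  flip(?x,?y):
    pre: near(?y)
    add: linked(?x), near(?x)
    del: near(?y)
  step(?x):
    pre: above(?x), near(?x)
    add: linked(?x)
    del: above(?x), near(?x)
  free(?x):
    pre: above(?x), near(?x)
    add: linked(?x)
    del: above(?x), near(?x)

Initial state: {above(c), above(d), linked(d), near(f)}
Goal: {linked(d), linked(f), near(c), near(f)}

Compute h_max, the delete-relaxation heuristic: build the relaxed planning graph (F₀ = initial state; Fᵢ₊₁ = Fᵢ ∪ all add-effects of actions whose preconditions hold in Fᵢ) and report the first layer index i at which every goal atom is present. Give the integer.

F0 = init (4 atoms)
F1 = F0 ∪ {linked(c), near(c), near(d)}  (7 atoms)
F2 = F1 ∪ {linked(f)}  (8 atoms)
goal ⊆ F2  ⇒  h_max = 2

2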